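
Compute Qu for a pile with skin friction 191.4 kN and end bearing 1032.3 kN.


Using Qu = Qf + Qb
Qu = 191.4 + 1032.3
Qu = 1223.7 kN


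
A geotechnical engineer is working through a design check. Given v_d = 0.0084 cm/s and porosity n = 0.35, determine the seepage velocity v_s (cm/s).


Using v_s = v_d / n
v_s = 0.0084 / 0.35
v_s = 0.024 cm/s


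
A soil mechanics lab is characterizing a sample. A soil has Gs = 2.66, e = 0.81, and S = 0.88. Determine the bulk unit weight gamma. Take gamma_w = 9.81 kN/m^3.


Using gamma = gamma_w * (Gs + S*e) / (1 + e)
Numerator: Gs + S*e = 2.66 + 0.88*0.81 = 3.3728
Denominator: 1 + e = 1 + 0.81 = 1.81
gamma = 9.81 * 3.3728 / 1.81
gamma = 18.28 kN/m^3


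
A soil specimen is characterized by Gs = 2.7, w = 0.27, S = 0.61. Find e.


Result: 1.1951

Derivation:
Using the relation e = Gs * w / S
e = 2.7 * 0.27 / 0.61
e = 1.1951


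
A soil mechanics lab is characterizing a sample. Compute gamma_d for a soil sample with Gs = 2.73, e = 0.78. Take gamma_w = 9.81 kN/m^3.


Result: 15.046 kN/m^3

Derivation:
Using gamma_d = Gs * gamma_w / (1 + e)
gamma_d = 2.73 * 9.81 / (1 + 0.78)
gamma_d = 2.73 * 9.81 / 1.78
gamma_d = 15.046 kN/m^3


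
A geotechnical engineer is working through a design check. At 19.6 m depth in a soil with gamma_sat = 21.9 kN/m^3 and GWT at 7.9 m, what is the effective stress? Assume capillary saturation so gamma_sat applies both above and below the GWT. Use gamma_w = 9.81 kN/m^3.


Total stress = gamma_sat * depth
sigma = 21.9 * 19.6 = 429.24 kPa
Pore water pressure u = gamma_w * (depth - d_wt)
u = 9.81 * (19.6 - 7.9) = 114.777 kPa
Effective stress = sigma - u
sigma' = 429.24 - 114.777 = 314.46 kPa


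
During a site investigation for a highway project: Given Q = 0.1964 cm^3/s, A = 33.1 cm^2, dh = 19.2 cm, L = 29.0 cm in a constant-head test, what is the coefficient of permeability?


Result: 0.008962 cm/s

Derivation:
Compute hydraulic gradient:
i = dh / L = 19.2 / 29.0 = 0.662069
Then apply Darcy's law:
k = Q / (A * i)
k = 0.1964 / (33.1 * 0.662069)
k = 0.1964 / 21.9145
k = 0.008962 cm/s


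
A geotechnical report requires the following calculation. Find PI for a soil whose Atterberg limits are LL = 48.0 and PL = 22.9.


Using PI = LL - PL
PI = 48.0 - 22.9
PI = 25.1


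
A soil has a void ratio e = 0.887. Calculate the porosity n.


Using the relation n = e / (1 + e)
n = 0.887 / (1 + 0.887)
n = 0.887 / 1.887
n = 0.4701


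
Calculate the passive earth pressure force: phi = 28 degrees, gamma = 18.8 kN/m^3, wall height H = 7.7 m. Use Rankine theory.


Result: 1543.7 kN/m

Derivation:
Compute passive earth pressure coefficient:
Kp = tan^2(45 + phi/2) = tan^2(59.0) = 2.769826
Compute passive force:
Pp = 0.5 * Kp * gamma * H^2
Pp = 0.5 * 2.769826 * 18.8 * 7.7^2
Pp = 1543.7 kN/m


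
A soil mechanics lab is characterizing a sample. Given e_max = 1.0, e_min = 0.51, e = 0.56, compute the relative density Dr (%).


Using Dr = (e_max - e) / (e_max - e_min) * 100
e_max - e = 1.0 - 0.56 = 0.44
e_max - e_min = 1.0 - 0.51 = 0.49
Dr = 0.44 / 0.49 * 100
Dr = 89.8 %


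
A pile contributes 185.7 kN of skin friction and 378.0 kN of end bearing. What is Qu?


Result: 563.7 kN

Derivation:
Using Qu = Qf + Qb
Qu = 185.7 + 378.0
Qu = 563.7 kN


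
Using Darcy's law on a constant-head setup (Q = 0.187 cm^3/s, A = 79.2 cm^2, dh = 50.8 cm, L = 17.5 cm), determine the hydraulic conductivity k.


Compute hydraulic gradient:
i = dh / L = 50.8 / 17.5 = 2.90286
Then apply Darcy's law:
k = Q / (A * i)
k = 0.187 / (79.2 * 2.90286)
k = 0.187 / 229.906
k = 0.000813 cm/s


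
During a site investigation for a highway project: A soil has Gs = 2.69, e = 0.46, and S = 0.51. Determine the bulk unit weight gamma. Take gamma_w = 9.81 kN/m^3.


Using gamma = gamma_w * (Gs + S*e) / (1 + e)
Numerator: Gs + S*e = 2.69 + 0.51*0.46 = 2.9246
Denominator: 1 + e = 1 + 0.46 = 1.46
gamma = 9.81 * 2.9246 / 1.46
gamma = 19.651 kN/m^3


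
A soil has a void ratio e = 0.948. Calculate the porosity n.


Using the relation n = e / (1 + e)
n = 0.948 / (1 + 0.948)
n = 0.948 / 1.948
n = 0.4867


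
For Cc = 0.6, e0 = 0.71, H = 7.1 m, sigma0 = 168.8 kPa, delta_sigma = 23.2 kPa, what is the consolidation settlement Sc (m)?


Result: 0.1393 m

Derivation:
Using Sc = Cc * H / (1 + e0) * log10((sigma0 + delta_sigma) / sigma0)
Stress ratio = (168.8 + 23.2) / 168.8 = 1.13744
log10(1.13744) = 0.0559288
Cc * H / (1 + e0) = 0.6 * 7.1 / (1 + 0.71) = 2.49123
Sc = 2.49123 * 0.0559288
Sc = 0.1393 m


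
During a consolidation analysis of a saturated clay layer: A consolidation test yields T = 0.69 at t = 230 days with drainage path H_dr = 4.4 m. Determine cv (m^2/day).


Using cv = T * H_dr^2 / t
H_dr^2 = 4.4^2 = 19.36
cv = 0.69 * 19.36 / 230
cv = 0.05808 m^2/day


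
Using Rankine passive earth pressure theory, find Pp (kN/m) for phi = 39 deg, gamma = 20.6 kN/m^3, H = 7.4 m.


Compute passive earth pressure coefficient:
Kp = tan^2(45 + phi/2) = tan^2(64.5) = 4.395495
Compute passive force:
Pp = 0.5 * Kp * gamma * H^2
Pp = 0.5 * 4.395495 * 20.6 * 7.4^2
Pp = 2479.18 kN/m


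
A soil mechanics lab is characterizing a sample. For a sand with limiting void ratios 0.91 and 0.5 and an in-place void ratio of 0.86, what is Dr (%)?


Result: 12.2 %

Derivation:
Using Dr = (e_max - e) / (e_max - e_min) * 100
e_max - e = 0.91 - 0.86 = 0.05
e_max - e_min = 0.91 - 0.5 = 0.41
Dr = 0.05 / 0.41 * 100
Dr = 12.2 %


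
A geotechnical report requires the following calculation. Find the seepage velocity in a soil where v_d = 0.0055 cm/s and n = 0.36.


Result: 0.01528 cm/s

Derivation:
Using v_s = v_d / n
v_s = 0.0055 / 0.36
v_s = 0.01528 cm/s


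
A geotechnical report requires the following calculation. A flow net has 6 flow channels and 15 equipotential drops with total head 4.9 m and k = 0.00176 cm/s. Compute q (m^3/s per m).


Convert k to m/s for unit consistency with H:
k = 0.00176 cm/s = 0.00176 / 100 m/s = 1.76e-05 m/s
Using q = k * H * Nf / Nd
Nf / Nd = 6 / 15 = 0.4
q = 1.76e-05 * 4.9 * 0.4
q = 3.45e-05 m^3/s per m


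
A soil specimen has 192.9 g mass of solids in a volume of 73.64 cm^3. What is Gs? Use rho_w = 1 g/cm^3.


Result: 2.62

Derivation:
Using Gs = m_s / (V_s * rho_w)
Since rho_w = 1 g/cm^3:
Gs = 192.9 / 73.64
Gs = 2.62


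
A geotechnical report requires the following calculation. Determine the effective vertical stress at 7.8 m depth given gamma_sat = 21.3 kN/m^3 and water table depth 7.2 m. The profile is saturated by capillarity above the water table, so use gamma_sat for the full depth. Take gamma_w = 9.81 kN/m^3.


Total stress = gamma_sat * depth
sigma = 21.3 * 7.8 = 166.14 kPa
Pore water pressure u = gamma_w * (depth - d_wt)
u = 9.81 * (7.8 - 7.2) = 5.886 kPa
Effective stress = sigma - u
sigma' = 166.14 - 5.886 = 160.25 kPa


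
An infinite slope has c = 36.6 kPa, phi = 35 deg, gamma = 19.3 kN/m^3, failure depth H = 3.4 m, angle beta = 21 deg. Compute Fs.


Using Fs = c / (gamma*H*sin(beta)*cos(beta)) + tan(phi)/tan(beta)
Cohesion contribution = 36.6 / (19.3*3.4*sin(21)*cos(21))
Cohesion contribution = 1.66711
Friction contribution = tan(35)/tan(21) = 1.8241
Fs = 1.66711 + 1.8241
Fs = 3.491


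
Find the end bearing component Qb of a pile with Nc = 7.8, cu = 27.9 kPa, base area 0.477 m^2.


Result: 103.8 kN

Derivation:
Using Qb = Nc * cu * Ab
Qb = 7.8 * 27.9 * 0.477
Qb = 103.8 kN


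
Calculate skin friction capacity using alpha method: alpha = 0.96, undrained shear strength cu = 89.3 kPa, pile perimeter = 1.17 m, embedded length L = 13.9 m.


Result: 1394.19 kN

Derivation:
Using Qs = alpha * cu * perimeter * L
Qs = 0.96 * 89.3 * 1.17 * 13.9
Qs = 1394.19 kN


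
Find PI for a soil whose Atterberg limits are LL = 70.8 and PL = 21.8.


Using PI = LL - PL
PI = 70.8 - 21.8
PI = 49.0


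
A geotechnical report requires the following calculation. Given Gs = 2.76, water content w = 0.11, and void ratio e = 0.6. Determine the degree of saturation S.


Result: 0.506

Derivation:
Using S = Gs * w / e
S = 2.76 * 0.11 / 0.6
S = 0.506


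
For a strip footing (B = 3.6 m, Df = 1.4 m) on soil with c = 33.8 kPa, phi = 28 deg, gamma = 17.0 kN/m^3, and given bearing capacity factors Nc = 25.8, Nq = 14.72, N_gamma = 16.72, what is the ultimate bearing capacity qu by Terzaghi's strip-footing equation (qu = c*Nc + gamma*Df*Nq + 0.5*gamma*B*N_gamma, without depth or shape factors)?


Result: 1734.01 kPa

Derivation:
Compute qu = c*Nc + gamma*Df*Nq + 0.5*gamma*B*N_gamma
Term 1: 33.8 * 25.8 = 872.04
Term 2: 17.0 * 1.4 * 14.72 = 350.336
Term 3: 0.5 * 17.0 * 3.6 * 16.72 = 511.632
qu = 872.04 + 350.336 + 511.632
qu = 1734.01 kPa


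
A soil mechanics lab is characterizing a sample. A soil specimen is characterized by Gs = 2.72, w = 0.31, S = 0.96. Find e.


Using the relation e = Gs * w / S
e = 2.72 * 0.31 / 0.96
e = 0.8783


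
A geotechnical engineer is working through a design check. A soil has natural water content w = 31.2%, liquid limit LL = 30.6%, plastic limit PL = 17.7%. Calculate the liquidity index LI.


Result: 1.047

Derivation:
First compute the plasticity index:
PI = LL - PL = 30.6 - 17.7 = 12.9
Then compute the liquidity index:
LI = (w - PL) / PI
LI = (31.2 - 17.7) / 12.9
LI = 1.047


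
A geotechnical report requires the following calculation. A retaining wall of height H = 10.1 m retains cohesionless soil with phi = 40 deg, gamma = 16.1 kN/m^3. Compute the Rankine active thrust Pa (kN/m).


Result: 178.56 kN/m

Derivation:
Compute active earth pressure coefficient:
Ka = tan^2(45 - phi/2) = tan^2(25.0) = 0.217443
Compute active force:
Pa = 0.5 * Ka * gamma * H^2
Pa = 0.5 * 0.217443 * 16.1 * 10.1^2
Pa = 178.56 kN/m


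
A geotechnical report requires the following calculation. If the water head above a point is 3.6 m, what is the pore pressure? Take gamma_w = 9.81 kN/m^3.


Using u = gamma_w * h_w
u = 9.81 * 3.6
u = 35.32 kPa


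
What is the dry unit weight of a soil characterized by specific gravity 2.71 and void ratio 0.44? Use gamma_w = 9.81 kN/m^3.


Using gamma_d = Gs * gamma_w / (1 + e)
gamma_d = 2.71 * 9.81 / (1 + 0.44)
gamma_d = 2.71 * 9.81 / 1.44
gamma_d = 18.462 kN/m^3


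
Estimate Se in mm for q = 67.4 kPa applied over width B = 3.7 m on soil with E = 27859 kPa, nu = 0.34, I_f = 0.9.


Result: 7.125 mm

Derivation:
Using Se = q * B * (1 - nu^2) * I_f / E
1 - nu^2 = 1 - 0.34^2 = 0.8844
Se = 67.4 * 3.7 * 0.8844 * 0.9 / 27859
Se = 0.007125 m
Convert to mm: Se = 0.007125 * 1000 = 7.125 mm


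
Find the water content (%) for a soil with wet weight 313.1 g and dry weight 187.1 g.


Using w = (m_wet - m_dry) / m_dry * 100
m_wet - m_dry = 313.1 - 187.1 = 126.0 g
w = 126.0 / 187.1 * 100
w = 67.34 %


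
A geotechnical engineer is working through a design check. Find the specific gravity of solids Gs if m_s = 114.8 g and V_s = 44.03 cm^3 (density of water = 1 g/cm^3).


Using Gs = m_s / (V_s * rho_w)
Since rho_w = 1 g/cm^3:
Gs = 114.8 / 44.03
Gs = 2.607


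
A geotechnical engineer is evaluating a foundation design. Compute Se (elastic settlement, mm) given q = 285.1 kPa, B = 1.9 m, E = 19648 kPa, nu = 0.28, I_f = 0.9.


Using Se = q * B * (1 - nu^2) * I_f / E
1 - nu^2 = 1 - 0.28^2 = 0.9216
Se = 285.1 * 1.9 * 0.9216 * 0.9 / 19648
Se = 0.022867 m
Convert to mm: Se = 0.022867 * 1000 = 22.867 mm


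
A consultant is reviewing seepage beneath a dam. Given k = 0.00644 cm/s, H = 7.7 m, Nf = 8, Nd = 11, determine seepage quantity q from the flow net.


Convert k to m/s for unit consistency with H:
k = 0.00644 cm/s = 0.00644 / 100 m/s = 6.44e-05 m/s
Using q = k * H * Nf / Nd
Nf / Nd = 8 / 11 = 0.7273
q = 6.44e-05 * 7.7 * 0.7273
q = 0.0003606 m^3/s per m


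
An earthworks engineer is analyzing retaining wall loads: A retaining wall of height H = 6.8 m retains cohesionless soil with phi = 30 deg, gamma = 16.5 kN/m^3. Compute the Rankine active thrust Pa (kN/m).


Compute active earth pressure coefficient:
Ka = tan^2(45 - phi/2) = tan^2(30.0) = 0.333333
Compute active force:
Pa = 0.5 * Ka * gamma * H^2
Pa = 0.5 * 0.333333 * 16.5 * 6.8^2
Pa = 127.16 kN/m


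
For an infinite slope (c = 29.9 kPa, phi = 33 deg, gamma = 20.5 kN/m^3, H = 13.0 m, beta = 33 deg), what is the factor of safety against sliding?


Using Fs = c / (gamma*H*sin(beta)*cos(beta)) + tan(phi)/tan(beta)
Cohesion contribution = 29.9 / (20.5*13.0*sin(33)*cos(33))
Cohesion contribution = 0.245626
Friction contribution = tan(33)/tan(33) = 1
Fs = 0.245626 + 1
Fs = 1.246


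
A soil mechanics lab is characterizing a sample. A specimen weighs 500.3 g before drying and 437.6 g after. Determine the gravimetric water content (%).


Using w = (m_wet - m_dry) / m_dry * 100
m_wet - m_dry = 500.3 - 437.6 = 62.7 g
w = 62.7 / 437.6 * 100
w = 14.33 %


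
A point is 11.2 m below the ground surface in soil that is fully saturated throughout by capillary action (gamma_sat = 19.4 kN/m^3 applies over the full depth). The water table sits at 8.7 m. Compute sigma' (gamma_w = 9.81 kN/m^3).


Total stress = gamma_sat * depth
sigma = 19.4 * 11.2 = 217.28 kPa
Pore water pressure u = gamma_w * (depth - d_wt)
u = 9.81 * (11.2 - 8.7) = 24.525 kPa
Effective stress = sigma - u
sigma' = 217.28 - 24.525 = 192.76 kPa


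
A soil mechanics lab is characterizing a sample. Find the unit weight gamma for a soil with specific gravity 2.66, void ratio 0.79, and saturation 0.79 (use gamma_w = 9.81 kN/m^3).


Using gamma = gamma_w * (Gs + S*e) / (1 + e)
Numerator: Gs + S*e = 2.66 + 0.79*0.79 = 3.2841
Denominator: 1 + e = 1 + 0.79 = 1.79
gamma = 9.81 * 3.2841 / 1.79
gamma = 17.998 kN/m^3


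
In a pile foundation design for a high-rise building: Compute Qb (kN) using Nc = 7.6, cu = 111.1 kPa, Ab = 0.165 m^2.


Using Qb = Nc * cu * Ab
Qb = 7.6 * 111.1 * 0.165
Qb = 139.32 kN


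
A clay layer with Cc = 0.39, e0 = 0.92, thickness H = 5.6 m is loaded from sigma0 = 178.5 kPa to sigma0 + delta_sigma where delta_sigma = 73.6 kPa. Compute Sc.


Using Sc = Cc * H / (1 + e0) * log10((sigma0 + delta_sigma) / sigma0)
Stress ratio = (178.5 + 73.6) / 178.5 = 1.41232
log10(1.41232) = 0.149935
Cc * H / (1 + e0) = 0.39 * 5.6 / (1 + 0.92) = 1.1375
Sc = 1.1375 * 0.149935
Sc = 0.1706 m


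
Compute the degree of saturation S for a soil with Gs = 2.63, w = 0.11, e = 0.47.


Using S = Gs * w / e
S = 2.63 * 0.11 / 0.47
S = 0.6155


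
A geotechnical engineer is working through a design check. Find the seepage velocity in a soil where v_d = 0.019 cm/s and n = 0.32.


Using v_s = v_d / n
v_s = 0.019 / 0.32
v_s = 0.05937 cm/s


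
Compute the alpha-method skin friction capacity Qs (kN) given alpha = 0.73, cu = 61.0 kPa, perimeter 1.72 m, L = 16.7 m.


Result: 1279.08 kN

Derivation:
Using Qs = alpha * cu * perimeter * L
Qs = 0.73 * 61.0 * 1.72 * 16.7
Qs = 1279.08 kN


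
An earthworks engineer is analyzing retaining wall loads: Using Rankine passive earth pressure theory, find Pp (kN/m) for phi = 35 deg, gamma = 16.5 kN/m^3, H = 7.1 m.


Compute passive earth pressure coefficient:
Kp = tan^2(45 + phi/2) = tan^2(62.5) = 3.690172
Compute passive force:
Pp = 0.5 * Kp * gamma * H^2
Pp = 0.5 * 3.690172 * 16.5 * 7.1^2
Pp = 1534.68 kN/m


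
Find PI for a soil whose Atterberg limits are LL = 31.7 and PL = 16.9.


Using PI = LL - PL
PI = 31.7 - 16.9
PI = 14.8


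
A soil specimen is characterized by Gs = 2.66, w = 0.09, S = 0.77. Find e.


Using the relation e = Gs * w / S
e = 2.66 * 0.09 / 0.77
e = 0.3109


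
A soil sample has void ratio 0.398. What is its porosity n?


Result: 0.2847

Derivation:
Using the relation n = e / (1 + e)
n = 0.398 / (1 + 0.398)
n = 0.398 / 1.398
n = 0.2847


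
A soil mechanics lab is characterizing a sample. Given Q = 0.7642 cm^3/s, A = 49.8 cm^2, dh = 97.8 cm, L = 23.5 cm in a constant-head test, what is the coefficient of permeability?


Compute hydraulic gradient:
i = dh / L = 97.8 / 23.5 = 4.1617
Then apply Darcy's law:
k = Q / (A * i)
k = 0.7642 / (49.8 * 4.1617)
k = 0.7642 / 207.253
k = 0.003687 cm/s


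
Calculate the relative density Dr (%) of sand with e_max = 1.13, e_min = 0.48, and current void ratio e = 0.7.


Result: 66.15 %

Derivation:
Using Dr = (e_max - e) / (e_max - e_min) * 100
e_max - e = 1.13 - 0.7 = 0.43
e_max - e_min = 1.13 - 0.48 = 0.65
Dr = 0.43 / 0.65 * 100
Dr = 66.15 %


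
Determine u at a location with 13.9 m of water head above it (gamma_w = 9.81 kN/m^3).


Using u = gamma_w * h_w
u = 9.81 * 13.9
u = 136.36 kPa


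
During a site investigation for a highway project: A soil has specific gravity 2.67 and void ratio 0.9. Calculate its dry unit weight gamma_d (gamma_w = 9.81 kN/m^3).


Using gamma_d = Gs * gamma_w / (1 + e)
gamma_d = 2.67 * 9.81 / (1 + 0.9)
gamma_d = 2.67 * 9.81 / 1.9
gamma_d = 13.786 kN/m^3


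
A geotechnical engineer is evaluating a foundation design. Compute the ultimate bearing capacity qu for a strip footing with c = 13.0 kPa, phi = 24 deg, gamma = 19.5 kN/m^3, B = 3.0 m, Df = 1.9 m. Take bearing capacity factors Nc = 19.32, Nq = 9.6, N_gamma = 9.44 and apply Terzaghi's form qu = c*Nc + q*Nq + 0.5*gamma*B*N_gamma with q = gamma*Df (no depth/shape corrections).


Compute qu = c*Nc + gamma*Df*Nq + 0.5*gamma*B*N_gamma
Term 1: 13.0 * 19.32 = 251.16
Term 2: 19.5 * 1.9 * 9.6 = 355.68
Term 3: 0.5 * 19.5 * 3.0 * 9.44 = 276.12
qu = 251.16 + 355.68 + 276.12
qu = 882.96 kPa


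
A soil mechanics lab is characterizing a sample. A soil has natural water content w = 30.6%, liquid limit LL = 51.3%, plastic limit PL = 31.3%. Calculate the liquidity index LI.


First compute the plasticity index:
PI = LL - PL = 51.3 - 31.3 = 20.0
Then compute the liquidity index:
LI = (w - PL) / PI
LI = (30.6 - 31.3) / 20.0
LI = -0.035


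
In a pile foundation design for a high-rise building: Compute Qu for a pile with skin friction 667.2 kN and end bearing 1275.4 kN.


Result: 1942.6 kN

Derivation:
Using Qu = Qf + Qb
Qu = 667.2 + 1275.4
Qu = 1942.6 kN


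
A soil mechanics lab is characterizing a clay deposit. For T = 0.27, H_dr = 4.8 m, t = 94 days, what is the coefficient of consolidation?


Result: 0.06618 m^2/day

Derivation:
Using cv = T * H_dr^2 / t
H_dr^2 = 4.8^2 = 23.04
cv = 0.27 * 23.04 / 94
cv = 0.06618 m^2/day


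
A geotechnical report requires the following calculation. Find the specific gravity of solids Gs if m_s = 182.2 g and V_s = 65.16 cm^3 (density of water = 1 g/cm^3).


Using Gs = m_s / (V_s * rho_w)
Since rho_w = 1 g/cm^3:
Gs = 182.2 / 65.16
Gs = 2.796


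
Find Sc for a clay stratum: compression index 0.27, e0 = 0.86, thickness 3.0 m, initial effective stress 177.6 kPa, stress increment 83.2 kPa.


Using Sc = Cc * H / (1 + e0) * log10((sigma0 + delta_sigma) / sigma0)
Stress ratio = (177.6 + 83.2) / 177.6 = 1.46847
log10(1.46847) = 0.166865
Cc * H / (1 + e0) = 0.27 * 3.0 / (1 + 0.86) = 0.435484
Sc = 0.435484 * 0.166865
Sc = 0.0727 m


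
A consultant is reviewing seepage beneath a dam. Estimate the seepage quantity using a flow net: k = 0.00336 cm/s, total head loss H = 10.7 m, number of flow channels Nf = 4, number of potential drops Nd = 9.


Convert k to m/s for unit consistency with H:
k = 0.00336 cm/s = 0.00336 / 100 m/s = 3.36e-05 m/s
Using q = k * H * Nf / Nd
Nf / Nd = 4 / 9 = 0.4444
q = 3.36e-05 * 10.7 * 0.4444
q = 0.0001598 m^3/s per m


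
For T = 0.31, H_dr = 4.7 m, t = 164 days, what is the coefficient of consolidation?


Using cv = T * H_dr^2 / t
H_dr^2 = 4.7^2 = 22.09
cv = 0.31 * 22.09 / 164
cv = 0.04176 m^2/day


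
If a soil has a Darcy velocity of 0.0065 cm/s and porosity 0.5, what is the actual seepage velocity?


Using v_s = v_d / n
v_s = 0.0065 / 0.5
v_s = 0.013 cm/s


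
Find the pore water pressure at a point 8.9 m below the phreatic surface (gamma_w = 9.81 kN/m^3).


Result: 87.31 kPa

Derivation:
Using u = gamma_w * h_w
u = 9.81 * 8.9
u = 87.31 kPa


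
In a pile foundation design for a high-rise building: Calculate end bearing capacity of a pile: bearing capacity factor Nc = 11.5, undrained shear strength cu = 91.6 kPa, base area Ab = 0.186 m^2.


Using Qb = Nc * cu * Ab
Qb = 11.5 * 91.6 * 0.186
Qb = 195.93 kN


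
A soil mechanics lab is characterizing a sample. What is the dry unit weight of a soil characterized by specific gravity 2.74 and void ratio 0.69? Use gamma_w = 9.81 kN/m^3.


Using gamma_d = Gs * gamma_w / (1 + e)
gamma_d = 2.74 * 9.81 / (1 + 0.69)
gamma_d = 2.74 * 9.81 / 1.69
gamma_d = 15.905 kN/m^3


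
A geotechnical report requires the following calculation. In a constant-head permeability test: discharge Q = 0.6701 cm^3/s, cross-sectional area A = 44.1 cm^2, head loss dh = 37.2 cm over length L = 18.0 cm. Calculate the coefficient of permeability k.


Compute hydraulic gradient:
i = dh / L = 37.2 / 18.0 = 2.06667
Then apply Darcy's law:
k = Q / (A * i)
k = 0.6701 / (44.1 * 2.06667)
k = 0.6701 / 91.14
k = 0.007352 cm/s


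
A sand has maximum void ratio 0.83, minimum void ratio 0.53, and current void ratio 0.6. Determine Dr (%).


Using Dr = (e_max - e) / (e_max - e_min) * 100
e_max - e = 0.83 - 0.6 = 0.23
e_max - e_min = 0.83 - 0.53 = 0.3
Dr = 0.23 / 0.3 * 100
Dr = 76.67 %


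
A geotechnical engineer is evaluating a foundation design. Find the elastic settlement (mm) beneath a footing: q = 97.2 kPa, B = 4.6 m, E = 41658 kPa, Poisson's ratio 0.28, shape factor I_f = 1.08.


Using Se = q * B * (1 - nu^2) * I_f / E
1 - nu^2 = 1 - 0.28^2 = 0.9216
Se = 97.2 * 4.6 * 0.9216 * 1.08 / 41658
Se = 0.010683 m
Convert to mm: Se = 0.010683 * 1000 = 10.683 mm


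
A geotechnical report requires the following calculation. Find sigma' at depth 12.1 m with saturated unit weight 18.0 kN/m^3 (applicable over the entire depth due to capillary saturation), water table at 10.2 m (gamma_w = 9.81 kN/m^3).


Total stress = gamma_sat * depth
sigma = 18.0 * 12.1 = 217.8 kPa
Pore water pressure u = gamma_w * (depth - d_wt)
u = 9.81 * (12.1 - 10.2) = 18.639 kPa
Effective stress = sigma - u
sigma' = 217.8 - 18.639 = 199.16 kPa


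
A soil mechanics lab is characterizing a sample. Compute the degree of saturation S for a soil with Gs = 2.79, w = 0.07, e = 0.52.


Result: 0.3756

Derivation:
Using S = Gs * w / e
S = 2.79 * 0.07 / 0.52
S = 0.3756


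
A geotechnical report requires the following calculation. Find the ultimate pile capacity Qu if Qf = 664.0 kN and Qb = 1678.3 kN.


Using Qu = Qf + Qb
Qu = 664.0 + 1678.3
Qu = 2342.3 kN


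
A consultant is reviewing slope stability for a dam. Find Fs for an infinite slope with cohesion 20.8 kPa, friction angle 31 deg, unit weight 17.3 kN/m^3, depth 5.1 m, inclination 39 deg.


Using Fs = c / (gamma*H*sin(beta)*cos(beta)) + tan(phi)/tan(beta)
Cohesion contribution = 20.8 / (17.3*5.1*sin(39)*cos(39))
Cohesion contribution = 0.482028
Friction contribution = tan(31)/tan(39) = 0.742001
Fs = 0.482028 + 0.742001
Fs = 1.224


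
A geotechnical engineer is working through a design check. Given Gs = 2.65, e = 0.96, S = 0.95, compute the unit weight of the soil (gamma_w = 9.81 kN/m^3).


Using gamma = gamma_w * (Gs + S*e) / (1 + e)
Numerator: Gs + S*e = 2.65 + 0.95*0.96 = 3.562
Denominator: 1 + e = 1 + 0.96 = 1.96
gamma = 9.81 * 3.562 / 1.96
gamma = 17.828 kN/m^3


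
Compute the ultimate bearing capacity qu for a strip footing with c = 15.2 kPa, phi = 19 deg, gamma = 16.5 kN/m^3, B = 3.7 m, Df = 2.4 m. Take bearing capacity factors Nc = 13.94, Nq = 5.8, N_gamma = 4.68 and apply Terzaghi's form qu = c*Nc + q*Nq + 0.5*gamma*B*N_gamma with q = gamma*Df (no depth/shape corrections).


Compute qu = c*Nc + gamma*Df*Nq + 0.5*gamma*B*N_gamma
Term 1: 15.2 * 13.94 = 211.888
Term 2: 16.5 * 2.4 * 5.8 = 229.68
Term 3: 0.5 * 16.5 * 3.7 * 4.68 = 142.857
qu = 211.888 + 229.68 + 142.857
qu = 584.43 kPa


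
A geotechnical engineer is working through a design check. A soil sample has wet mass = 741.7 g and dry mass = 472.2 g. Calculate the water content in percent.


Result: 57.07 %

Derivation:
Using w = (m_wet - m_dry) / m_dry * 100
m_wet - m_dry = 741.7 - 472.2 = 269.5 g
w = 269.5 / 472.2 * 100
w = 57.07 %


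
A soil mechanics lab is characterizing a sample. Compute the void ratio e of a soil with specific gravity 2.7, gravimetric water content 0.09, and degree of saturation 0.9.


Using the relation e = Gs * w / S
e = 2.7 * 0.09 / 0.9
e = 0.27


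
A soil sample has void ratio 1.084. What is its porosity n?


Result: 0.5202

Derivation:
Using the relation n = e / (1 + e)
n = 1.084 / (1 + 1.084)
n = 1.084 / 2.084
n = 0.5202


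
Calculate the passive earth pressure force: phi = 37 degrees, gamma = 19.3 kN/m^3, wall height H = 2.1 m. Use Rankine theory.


Compute passive earth pressure coefficient:
Kp = tan^2(45 + phi/2) = tan^2(63.5) = 4.022791
Compute passive force:
Pp = 0.5 * Kp * gamma * H^2
Pp = 0.5 * 4.022791 * 19.3 * 2.1^2
Pp = 171.2 kN/m


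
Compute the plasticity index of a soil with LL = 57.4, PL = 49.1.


Using PI = LL - PL
PI = 57.4 - 49.1
PI = 8.3


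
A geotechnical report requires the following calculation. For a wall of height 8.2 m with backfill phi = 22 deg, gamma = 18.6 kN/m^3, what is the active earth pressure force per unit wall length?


Compute active earth pressure coefficient:
Ka = tan^2(45 - phi/2) = tan^2(34.0) = 0.454962
Compute active force:
Pa = 0.5 * Ka * gamma * H^2
Pa = 0.5 * 0.454962 * 18.6 * 8.2^2
Pa = 284.5 kN/m


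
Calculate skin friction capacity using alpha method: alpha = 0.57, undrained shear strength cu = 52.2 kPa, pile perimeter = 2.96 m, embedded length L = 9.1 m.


Using Qs = alpha * cu * perimeter * L
Qs = 0.57 * 52.2 * 2.96 * 9.1
Qs = 801.45 kN


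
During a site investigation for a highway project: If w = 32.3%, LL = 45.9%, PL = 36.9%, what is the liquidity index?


First compute the plasticity index:
PI = LL - PL = 45.9 - 36.9 = 9.0
Then compute the liquidity index:
LI = (w - PL) / PI
LI = (32.3 - 36.9) / 9.0
LI = -0.511


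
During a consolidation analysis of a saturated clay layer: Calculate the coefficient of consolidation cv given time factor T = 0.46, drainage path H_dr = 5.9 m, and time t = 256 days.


Result: 0.06255 m^2/day

Derivation:
Using cv = T * H_dr^2 / t
H_dr^2 = 5.9^2 = 34.81
cv = 0.46 * 34.81 / 256
cv = 0.06255 m^2/day


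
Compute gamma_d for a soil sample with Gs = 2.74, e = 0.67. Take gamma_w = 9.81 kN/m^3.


Using gamma_d = Gs * gamma_w / (1 + e)
gamma_d = 2.74 * 9.81 / (1 + 0.67)
gamma_d = 2.74 * 9.81 / 1.67
gamma_d = 16.095 kN/m^3


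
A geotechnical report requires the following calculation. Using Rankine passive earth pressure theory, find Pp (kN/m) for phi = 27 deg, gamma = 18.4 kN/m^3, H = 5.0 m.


Compute passive earth pressure coefficient:
Kp = tan^2(45 + phi/2) = tan^2(58.5) = 2.66294
Compute passive force:
Pp = 0.5 * Kp * gamma * H^2
Pp = 0.5 * 2.66294 * 18.4 * 5.0^2
Pp = 612.48 kN/m


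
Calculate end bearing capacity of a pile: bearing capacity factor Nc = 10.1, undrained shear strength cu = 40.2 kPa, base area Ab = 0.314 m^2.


Result: 127.49 kN

Derivation:
Using Qb = Nc * cu * Ab
Qb = 10.1 * 40.2 * 0.314
Qb = 127.49 kN


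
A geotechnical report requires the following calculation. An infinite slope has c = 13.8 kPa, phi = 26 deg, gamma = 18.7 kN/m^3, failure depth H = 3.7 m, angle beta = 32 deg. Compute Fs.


Using Fs = c / (gamma*H*sin(beta)*cos(beta)) + tan(phi)/tan(beta)
Cohesion contribution = 13.8 / (18.7*3.7*sin(32)*cos(32))
Cohesion contribution = 0.443819
Friction contribution = tan(26)/tan(32) = 0.780535
Fs = 0.443819 + 0.780535
Fs = 1.224


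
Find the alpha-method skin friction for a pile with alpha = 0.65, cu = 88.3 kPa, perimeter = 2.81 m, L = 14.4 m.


Using Qs = alpha * cu * perimeter * L
Qs = 0.65 * 88.3 * 2.81 * 14.4
Qs = 2322.43 kN


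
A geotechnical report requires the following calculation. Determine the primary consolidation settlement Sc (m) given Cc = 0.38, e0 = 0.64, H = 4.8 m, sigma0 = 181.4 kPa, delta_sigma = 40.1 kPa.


Using Sc = Cc * H / (1 + e0) * log10((sigma0 + delta_sigma) / sigma0)
Stress ratio = (181.4 + 40.1) / 181.4 = 1.22106
log10(1.22106) = 0.0867364
Cc * H / (1 + e0) = 0.38 * 4.8 / (1 + 0.64) = 1.1122
Sc = 1.1122 * 0.0867364
Sc = 0.0965 m


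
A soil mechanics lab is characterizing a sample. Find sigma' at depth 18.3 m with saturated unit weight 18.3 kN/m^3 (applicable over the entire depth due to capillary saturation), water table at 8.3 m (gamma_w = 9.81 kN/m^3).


Total stress = gamma_sat * depth
sigma = 18.3 * 18.3 = 334.89 kPa
Pore water pressure u = gamma_w * (depth - d_wt)
u = 9.81 * (18.3 - 8.3) = 98.1 kPa
Effective stress = sigma - u
sigma' = 334.89 - 98.1 = 236.79 kPa


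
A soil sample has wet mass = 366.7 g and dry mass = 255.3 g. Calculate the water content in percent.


Result: 43.63 %

Derivation:
Using w = (m_wet - m_dry) / m_dry * 100
m_wet - m_dry = 366.7 - 255.3 = 111.4 g
w = 111.4 / 255.3 * 100
w = 43.63 %


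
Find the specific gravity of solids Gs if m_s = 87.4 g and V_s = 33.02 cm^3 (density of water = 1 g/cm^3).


Using Gs = m_s / (V_s * rho_w)
Since rho_w = 1 g/cm^3:
Gs = 87.4 / 33.02
Gs = 2.647


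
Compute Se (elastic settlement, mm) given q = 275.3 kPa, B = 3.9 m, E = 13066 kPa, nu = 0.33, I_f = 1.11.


Using Se = q * B * (1 - nu^2) * I_f / E
1 - nu^2 = 1 - 0.33^2 = 0.8911
Se = 275.3 * 3.9 * 0.8911 * 1.11 / 13066
Se = 0.081279 m
Convert to mm: Se = 0.081279 * 1000 = 81.279 mm


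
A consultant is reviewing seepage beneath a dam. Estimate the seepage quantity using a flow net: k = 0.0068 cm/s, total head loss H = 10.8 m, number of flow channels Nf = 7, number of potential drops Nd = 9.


Convert k to m/s for unit consistency with H:
k = 0.0068 cm/s = 0.0068 / 100 m/s = 6.8e-05 m/s
Using q = k * H * Nf / Nd
Nf / Nd = 7 / 9 = 0.7778
q = 6.8e-05 * 10.8 * 0.7778
q = 0.0005712 m^3/s per m


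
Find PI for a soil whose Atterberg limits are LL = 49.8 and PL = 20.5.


Using PI = LL - PL
PI = 49.8 - 20.5
PI = 29.3


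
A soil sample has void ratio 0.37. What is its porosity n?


Using the relation n = e / (1 + e)
n = 0.37 / (1 + 0.37)
n = 0.37 / 1.37
n = 0.2701


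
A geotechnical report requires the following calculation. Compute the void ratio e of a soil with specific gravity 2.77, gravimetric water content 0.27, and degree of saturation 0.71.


Using the relation e = Gs * w / S
e = 2.77 * 0.27 / 0.71
e = 1.0534


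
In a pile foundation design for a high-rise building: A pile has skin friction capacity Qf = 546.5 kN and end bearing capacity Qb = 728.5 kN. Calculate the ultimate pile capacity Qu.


Result: 1275.0 kN

Derivation:
Using Qu = Qf + Qb
Qu = 546.5 + 728.5
Qu = 1275.0 kN


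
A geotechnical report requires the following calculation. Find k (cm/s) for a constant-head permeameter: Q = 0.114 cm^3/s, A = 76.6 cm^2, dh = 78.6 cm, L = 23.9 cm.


Compute hydraulic gradient:
i = dh / L = 78.6 / 23.9 = 3.2887
Then apply Darcy's law:
k = Q / (A * i)
k = 0.114 / (76.6 * 3.2887)
k = 0.114 / 251.915
k = 0.000453 cm/s


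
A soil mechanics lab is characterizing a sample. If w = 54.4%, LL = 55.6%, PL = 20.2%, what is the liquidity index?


Result: 0.966

Derivation:
First compute the plasticity index:
PI = LL - PL = 55.6 - 20.2 = 35.4
Then compute the liquidity index:
LI = (w - PL) / PI
LI = (54.4 - 20.2) / 35.4
LI = 0.966


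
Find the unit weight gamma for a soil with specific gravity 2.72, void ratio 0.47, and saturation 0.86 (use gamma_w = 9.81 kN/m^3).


Using gamma = gamma_w * (Gs + S*e) / (1 + e)
Numerator: Gs + S*e = 2.72 + 0.86*0.47 = 3.1242
Denominator: 1 + e = 1 + 0.47 = 1.47
gamma = 9.81 * 3.1242 / 1.47
gamma = 20.849 kN/m^3


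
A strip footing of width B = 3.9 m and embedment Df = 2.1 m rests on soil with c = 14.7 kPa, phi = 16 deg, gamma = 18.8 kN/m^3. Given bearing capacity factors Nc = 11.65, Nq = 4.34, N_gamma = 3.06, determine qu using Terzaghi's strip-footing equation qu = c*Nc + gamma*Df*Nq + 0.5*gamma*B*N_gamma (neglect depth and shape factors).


Compute qu = c*Nc + gamma*Df*Nq + 0.5*gamma*B*N_gamma
Term 1: 14.7 * 11.65 = 171.255
Term 2: 18.8 * 2.1 * 4.34 = 171.3432
Term 3: 0.5 * 18.8 * 3.9 * 3.06 = 112.1796
qu = 171.255 + 171.3432 + 112.1796
qu = 454.78 kPa


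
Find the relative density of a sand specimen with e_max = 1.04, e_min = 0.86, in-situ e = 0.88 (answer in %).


Using Dr = (e_max - e) / (e_max - e_min) * 100
e_max - e = 1.04 - 0.88 = 0.16
e_max - e_min = 1.04 - 0.86 = 0.18
Dr = 0.16 / 0.18 * 100
Dr = 88.89 %


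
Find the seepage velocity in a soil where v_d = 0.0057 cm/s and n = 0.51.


Using v_s = v_d / n
v_s = 0.0057 / 0.51
v_s = 0.01118 cm/s


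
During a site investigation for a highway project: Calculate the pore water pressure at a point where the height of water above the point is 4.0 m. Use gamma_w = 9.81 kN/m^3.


Using u = gamma_w * h_w
u = 9.81 * 4.0
u = 39.24 kPa


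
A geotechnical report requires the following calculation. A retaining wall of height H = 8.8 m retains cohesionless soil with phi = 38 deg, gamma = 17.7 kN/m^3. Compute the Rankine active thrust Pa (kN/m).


Compute active earth pressure coefficient:
Ka = tan^2(45 - phi/2) = tan^2(26.0) = 0.237883
Compute active force:
Pa = 0.5 * Ka * gamma * H^2
Pa = 0.5 * 0.237883 * 17.7 * 8.8^2
Pa = 163.03 kN/m


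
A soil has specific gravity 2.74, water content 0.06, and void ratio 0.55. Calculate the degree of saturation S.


Result: 0.2989

Derivation:
Using S = Gs * w / e
S = 2.74 * 0.06 / 0.55
S = 0.2989


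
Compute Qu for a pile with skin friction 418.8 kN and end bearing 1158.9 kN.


Using Qu = Qf + Qb
Qu = 418.8 + 1158.9
Qu = 1577.7 kN


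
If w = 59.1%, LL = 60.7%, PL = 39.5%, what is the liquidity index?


First compute the plasticity index:
PI = LL - PL = 60.7 - 39.5 = 21.2
Then compute the liquidity index:
LI = (w - PL) / PI
LI = (59.1 - 39.5) / 21.2
LI = 0.925


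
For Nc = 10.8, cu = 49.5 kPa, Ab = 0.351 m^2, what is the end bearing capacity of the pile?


Using Qb = Nc * cu * Ab
Qb = 10.8 * 49.5 * 0.351
Qb = 187.64 kN


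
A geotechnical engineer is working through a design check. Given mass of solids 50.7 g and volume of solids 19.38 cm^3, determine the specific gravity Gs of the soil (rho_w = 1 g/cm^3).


Result: 2.616

Derivation:
Using Gs = m_s / (V_s * rho_w)
Since rho_w = 1 g/cm^3:
Gs = 50.7 / 19.38
Gs = 2.616


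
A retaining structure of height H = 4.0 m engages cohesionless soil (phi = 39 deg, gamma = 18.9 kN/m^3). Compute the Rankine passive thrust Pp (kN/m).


Result: 664.6 kN/m

Derivation:
Compute passive earth pressure coefficient:
Kp = tan^2(45 + phi/2) = tan^2(64.5) = 4.395495
Compute passive force:
Pp = 0.5 * Kp * gamma * H^2
Pp = 0.5 * 4.395495 * 18.9 * 4.0^2
Pp = 664.6 kN/m


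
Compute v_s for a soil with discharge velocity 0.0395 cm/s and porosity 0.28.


Result: 0.14107 cm/s

Derivation:
Using v_s = v_d / n
v_s = 0.0395 / 0.28
v_s = 0.14107 cm/s


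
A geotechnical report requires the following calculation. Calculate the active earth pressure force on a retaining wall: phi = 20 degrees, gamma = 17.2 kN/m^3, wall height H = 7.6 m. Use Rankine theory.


Compute active earth pressure coefficient:
Ka = tan^2(45 - phi/2) = tan^2(35.0) = 0.490291
Compute active force:
Pa = 0.5 * Ka * gamma * H^2
Pa = 0.5 * 0.490291 * 17.2 * 7.6^2
Pa = 243.54 kN/m


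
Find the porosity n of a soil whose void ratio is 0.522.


Using the relation n = e / (1 + e)
n = 0.522 / (1 + 0.522)
n = 0.522 / 1.522
n = 0.343


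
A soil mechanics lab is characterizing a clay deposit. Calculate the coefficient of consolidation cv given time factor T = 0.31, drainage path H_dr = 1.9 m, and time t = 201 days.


Using cv = T * H_dr^2 / t
H_dr^2 = 1.9^2 = 3.61
cv = 0.31 * 3.61 / 201
cv = 0.00557 m^2/day


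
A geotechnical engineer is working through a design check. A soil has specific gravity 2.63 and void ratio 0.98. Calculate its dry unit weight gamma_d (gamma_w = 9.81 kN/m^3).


Using gamma_d = Gs * gamma_w / (1 + e)
gamma_d = 2.63 * 9.81 / (1 + 0.98)
gamma_d = 2.63 * 9.81 / 1.98
gamma_d = 13.03 kN/m^3


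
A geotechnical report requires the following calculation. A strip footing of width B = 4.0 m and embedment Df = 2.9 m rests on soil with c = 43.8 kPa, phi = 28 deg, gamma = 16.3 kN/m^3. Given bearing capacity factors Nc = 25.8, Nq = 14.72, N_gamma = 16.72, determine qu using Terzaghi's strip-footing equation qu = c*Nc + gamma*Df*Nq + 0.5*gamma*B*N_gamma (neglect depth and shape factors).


Compute qu = c*Nc + gamma*Df*Nq + 0.5*gamma*B*N_gamma
Term 1: 43.8 * 25.8 = 1130.04
Term 2: 16.3 * 2.9 * 14.72 = 695.8144
Term 3: 0.5 * 16.3 * 4.0 * 16.72 = 545.072
qu = 1130.04 + 695.8144 + 545.072
qu = 2370.93 kPa


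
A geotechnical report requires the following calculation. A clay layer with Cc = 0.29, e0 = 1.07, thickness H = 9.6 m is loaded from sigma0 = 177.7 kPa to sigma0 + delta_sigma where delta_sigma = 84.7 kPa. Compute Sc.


Result: 0.2277 m

Derivation:
Using Sc = Cc * H / (1 + e0) * log10((sigma0 + delta_sigma) / sigma0)
Stress ratio = (177.7 + 84.7) / 177.7 = 1.47665
log10(1.47665) = 0.169276
Cc * H / (1 + e0) = 0.29 * 9.6 / (1 + 1.07) = 1.34493
Sc = 1.34493 * 0.169276
Sc = 0.2277 m


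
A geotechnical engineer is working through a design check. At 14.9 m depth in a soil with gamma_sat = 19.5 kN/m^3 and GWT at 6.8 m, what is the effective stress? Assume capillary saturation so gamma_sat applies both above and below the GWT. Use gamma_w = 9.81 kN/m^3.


Total stress = gamma_sat * depth
sigma = 19.5 * 14.9 = 290.55 kPa
Pore water pressure u = gamma_w * (depth - d_wt)
u = 9.81 * (14.9 - 6.8) = 79.461 kPa
Effective stress = sigma - u
sigma' = 290.55 - 79.461 = 211.09 kPa


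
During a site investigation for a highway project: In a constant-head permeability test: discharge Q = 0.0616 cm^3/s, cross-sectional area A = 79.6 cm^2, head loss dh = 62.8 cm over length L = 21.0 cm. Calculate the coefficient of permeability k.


Compute hydraulic gradient:
i = dh / L = 62.8 / 21.0 = 2.99048
Then apply Darcy's law:
k = Q / (A * i)
k = 0.0616 / (79.6 * 2.99048)
k = 0.0616 / 238.042
k = 0.000259 cm/s


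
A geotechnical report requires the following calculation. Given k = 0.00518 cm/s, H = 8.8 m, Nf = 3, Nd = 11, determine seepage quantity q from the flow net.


Result: 0.0001243 m^3/s per m

Derivation:
Convert k to m/s for unit consistency with H:
k = 0.00518 cm/s = 0.00518 / 100 m/s = 5.18e-05 m/s
Using q = k * H * Nf / Nd
Nf / Nd = 3 / 11 = 0.2727
q = 5.18e-05 * 8.8 * 0.2727
q = 0.0001243 m^3/s per m


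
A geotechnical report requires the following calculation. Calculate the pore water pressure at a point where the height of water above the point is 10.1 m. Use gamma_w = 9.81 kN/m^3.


Using u = gamma_w * h_w
u = 9.81 * 10.1
u = 99.08 kPa


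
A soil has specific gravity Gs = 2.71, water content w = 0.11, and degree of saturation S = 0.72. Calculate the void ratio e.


Using the relation e = Gs * w / S
e = 2.71 * 0.11 / 0.72
e = 0.414


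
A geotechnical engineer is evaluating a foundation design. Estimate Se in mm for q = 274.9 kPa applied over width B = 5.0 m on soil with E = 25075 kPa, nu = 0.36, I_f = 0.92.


Using Se = q * B * (1 - nu^2) * I_f / E
1 - nu^2 = 1 - 0.36^2 = 0.8704
Se = 274.9 * 5.0 * 0.8704 * 0.92 / 25075
Se = 0.043895 m
Convert to mm: Se = 0.043895 * 1000 = 43.895 mm


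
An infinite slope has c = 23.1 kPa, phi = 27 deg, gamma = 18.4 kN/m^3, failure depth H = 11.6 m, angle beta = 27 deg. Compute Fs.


Using Fs = c / (gamma*H*sin(beta)*cos(beta)) + tan(phi)/tan(beta)
Cohesion contribution = 23.1 / (18.4*11.6*sin(27)*cos(27))
Cohesion contribution = 0.267552
Friction contribution = tan(27)/tan(27) = 1
Fs = 0.267552 + 1
Fs = 1.268


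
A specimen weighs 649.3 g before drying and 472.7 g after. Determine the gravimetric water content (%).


Using w = (m_wet - m_dry) / m_dry * 100
m_wet - m_dry = 649.3 - 472.7 = 176.6 g
w = 176.6 / 472.7 * 100
w = 37.36 %
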